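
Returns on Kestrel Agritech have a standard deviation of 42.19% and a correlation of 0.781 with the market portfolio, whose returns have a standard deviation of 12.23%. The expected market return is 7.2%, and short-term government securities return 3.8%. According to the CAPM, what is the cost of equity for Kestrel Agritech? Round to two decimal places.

β = ρ × σ_i / σ_m = 0.781 × 42.19% / 12.23% = 2.6942
MRP = 7.2% − 3.8% = 3.40%
E(R) = 3.8% + 2.6942 × 3.4% = 12.96%

12.96%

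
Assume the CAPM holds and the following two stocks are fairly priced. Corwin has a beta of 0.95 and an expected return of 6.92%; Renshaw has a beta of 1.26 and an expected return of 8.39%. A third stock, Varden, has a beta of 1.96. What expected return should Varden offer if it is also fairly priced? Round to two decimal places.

11.71%

MRP (SML slope) = (8.39% − 6.92%) / (1.26 − 0.95) = 1.47% / 0.31 = 4.7419%
R_f (intercept) = 6.92% − 0.95 × 4.7419% = 2.4152%
E(R_Varden) = R_f + β × MRP = 2.4152% + 1.96 × 4.7419% = 11.71%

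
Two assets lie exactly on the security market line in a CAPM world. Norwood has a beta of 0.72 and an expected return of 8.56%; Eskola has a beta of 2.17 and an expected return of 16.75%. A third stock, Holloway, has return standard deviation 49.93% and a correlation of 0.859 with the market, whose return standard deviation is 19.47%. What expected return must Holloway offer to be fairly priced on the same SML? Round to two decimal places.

16.94%

MRP = (16.75% − 8.56%) / (2.17 − 0.72) = 5.6483%
R_f = 8.56% − 0.72 × 5.6483% = 4.4932%
β_Holloway = ρ·σ_i/σ_m = 0.859 × 49.93 / 19.47 = 2.2029
E(R_Holloway) = R_f + β × MRP = 4.4932% + 2.2029 × 5.6483% = 16.94%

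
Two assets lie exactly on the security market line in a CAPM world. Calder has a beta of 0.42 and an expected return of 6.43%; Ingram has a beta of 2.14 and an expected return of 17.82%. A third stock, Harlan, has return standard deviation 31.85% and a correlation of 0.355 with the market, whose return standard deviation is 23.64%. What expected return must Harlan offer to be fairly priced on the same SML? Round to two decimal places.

MRP = (17.82% − 6.43%) / (2.14 − 0.42) = 6.6221%
R_f = 6.43% − 0.42 × 6.6221% = 3.6487%
β_Harlan = ρ·σ_i/σ_m = 0.355 × 31.85 / 23.64 = 0.4783
E(R_Harlan) = R_f + β × MRP = 3.6487% + 0.4783 × 6.6221% = 6.82%

6.82%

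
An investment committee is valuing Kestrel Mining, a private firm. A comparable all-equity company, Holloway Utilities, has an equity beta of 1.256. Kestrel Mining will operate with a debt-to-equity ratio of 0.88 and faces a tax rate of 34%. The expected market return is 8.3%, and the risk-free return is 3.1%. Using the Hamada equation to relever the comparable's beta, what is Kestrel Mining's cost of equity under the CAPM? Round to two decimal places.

β_L = β_U × [1 + (1 − t)(D/E)] = 1.256 × [1 + (1 − 0.34) × 0.88]
    = 1.256 × [1 + 0.66 × 0.88] = 1.256 × 1.5808 = 1.9855
MRP = 8.3% − 3.1% = 5.20%
E(R) = R_f + β_L × MRP = 3.1% + 1.9855 × 5.2% = 13.42%

13.42%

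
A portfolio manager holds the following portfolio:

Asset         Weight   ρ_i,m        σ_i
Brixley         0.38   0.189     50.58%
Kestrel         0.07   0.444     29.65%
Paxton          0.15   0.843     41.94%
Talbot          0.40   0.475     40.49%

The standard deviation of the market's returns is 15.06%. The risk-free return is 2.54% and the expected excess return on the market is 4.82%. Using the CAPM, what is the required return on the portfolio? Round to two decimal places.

β_Brixley = 0.189 × 50.58% / 15.06% = 0.6348
β_Kestrel = 0.444 × 29.65% / 15.06% = 0.8741
β_Paxton = 0.843 × 41.94% / 15.06% = 2.3476
β_Talbot = 0.475 × 40.49% / 15.06% = 1.2771
β_P = Σ w_i β_i = 0.38×0.6348 + 0.07×0.8741 + 0.15×2.3476 + 0.40×1.2771 = 1.1654
E(R_P) = R_f + β_P × MRP = 2.54% + 1.1654 × 4.82% = 8.16%

8.16%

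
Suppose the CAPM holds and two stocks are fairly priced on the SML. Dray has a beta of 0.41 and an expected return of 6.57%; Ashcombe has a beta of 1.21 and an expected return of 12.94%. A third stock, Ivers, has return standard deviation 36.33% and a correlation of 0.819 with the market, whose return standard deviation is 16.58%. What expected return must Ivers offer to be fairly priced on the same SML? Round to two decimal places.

17.59%

MRP = (12.94% − 6.57%) / (1.21 − 0.41) = 7.9625%
R_f = 6.57% − 0.41 × 7.9625% = 3.3054%
β_Ivers = ρ·σ_i/σ_m = 0.819 × 36.33 / 16.58 = 1.7946
E(R_Ivers) = R_f + β × MRP = 3.3054% + 1.7946 × 7.9625% = 17.59%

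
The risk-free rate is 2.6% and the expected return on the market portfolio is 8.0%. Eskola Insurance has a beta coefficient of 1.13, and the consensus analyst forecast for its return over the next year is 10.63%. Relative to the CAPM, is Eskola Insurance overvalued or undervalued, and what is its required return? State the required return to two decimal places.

MRP = 8.0% − 2.6% = 5.40%
Required return = R_f + β·MRP = 2.6% + 1.13 × 5.4% = 8.70%
Forecast 10.63% > required 8.70% → the stock plots above the SML → undervalued.

Undervalued; required return 8.70%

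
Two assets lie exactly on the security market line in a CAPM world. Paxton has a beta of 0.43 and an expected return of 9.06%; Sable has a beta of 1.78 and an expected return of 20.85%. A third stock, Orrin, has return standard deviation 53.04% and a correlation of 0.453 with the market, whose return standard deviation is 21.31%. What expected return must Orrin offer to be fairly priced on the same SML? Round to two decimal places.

MRP = (20.85% − 9.06%) / (1.78 − 0.43) = 8.7333%
R_f = 9.06% − 0.43 × 8.7333% = 5.3047%
β_Orrin = ρ·σ_i/σ_m = 0.453 × 53.04 / 21.31 = 1.1275
E(R_Orrin) = R_f + β × MRP = 5.3047% + 1.1275 × 8.7333% = 15.15%

15.15%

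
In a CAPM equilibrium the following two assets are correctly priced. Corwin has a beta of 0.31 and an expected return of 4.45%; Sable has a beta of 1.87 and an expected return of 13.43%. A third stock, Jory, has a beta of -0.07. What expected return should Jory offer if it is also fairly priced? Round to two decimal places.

MRP (SML slope) = (13.43% − 4.45%) / (1.87 − 0.31) = 8.98% / 1.56 = 5.7564%
R_f (intercept) = 4.45% − 0.31 × 5.7564% = 2.6655%
E(R_Jory) = R_f + β × MRP = 2.6655% + -0.07 × 5.7564% = 2.26%

2.26%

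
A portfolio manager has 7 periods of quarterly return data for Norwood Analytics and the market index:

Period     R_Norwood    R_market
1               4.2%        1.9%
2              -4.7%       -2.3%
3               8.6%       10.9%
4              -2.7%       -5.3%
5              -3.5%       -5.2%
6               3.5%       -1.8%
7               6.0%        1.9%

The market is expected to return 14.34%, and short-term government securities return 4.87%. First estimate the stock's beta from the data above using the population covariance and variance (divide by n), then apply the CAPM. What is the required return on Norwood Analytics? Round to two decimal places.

Mean R_i = (4.2 − 4.7 + 8.6 − 2.7 − 3.5 + 3.5 + 6.0) / 7 = 1.6286%
Mean R_m = (1.9 − 2.3 + 10.9 − 5.3 − 5.2 − 1.8 + 1.9) / 7 = 0.0143%
Σ(R_i − R̄_i)(R_m − R̄_m) = 149.9771  ⇒  Cov = 149.9771 / 7 = 21.4253
Σ(R_m − R̄_m)² = 189.6886  ⇒  Var(R_m) = 189.6886 / 7 = 27.0984
β = Cov / Var(R_m) = 21.4253 / 27.0984 = 0.7906
MRP = 14.34% − 4.87% = 9.47%
E(R) = R_f + β × MRP = 4.87% + 0.7906 × 9.47% = 12.36%

12.36%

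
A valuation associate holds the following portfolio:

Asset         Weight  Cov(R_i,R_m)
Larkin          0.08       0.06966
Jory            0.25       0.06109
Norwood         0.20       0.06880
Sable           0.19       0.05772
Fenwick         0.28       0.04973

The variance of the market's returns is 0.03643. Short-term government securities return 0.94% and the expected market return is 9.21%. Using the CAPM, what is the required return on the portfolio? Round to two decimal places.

β_Larkin = 0.06966 / 0.03643 = 1.9122
β_Jory = 0.06109 / 0.03643 = 1.6769
β_Norwood = 0.06880 / 0.03643 = 1.8886
β_Sable = 0.05772 / 0.03643 = 1.5844
β_Fenwick = 0.04973 / 0.03643 = 1.3651
β_P = Σ w_i β_i = 0.08×1.9122 + 0.25×1.6769 + 0.20×1.8886 + 0.19×1.5844 + 0.28×1.3651 = 1.6332
MRP = 9.21% − 0.94% = 8.27%
E(R_P) = R_f + β_P × MRP = 0.94% + 1.6332 × 8.27% = 14.45%

14.45%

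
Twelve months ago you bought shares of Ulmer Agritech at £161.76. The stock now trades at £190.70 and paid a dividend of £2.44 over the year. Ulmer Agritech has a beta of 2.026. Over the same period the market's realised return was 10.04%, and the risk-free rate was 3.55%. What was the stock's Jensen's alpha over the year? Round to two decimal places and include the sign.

Realised HPR = (P1 + D1 − P0) / P0 = (190.70 + 2.44 − 161.76) / 161.76 = 31.38 / 161.76 = 19.3991%
MRP = 10.04% − 3.55% = 6.49%
CAPM required = R_f + β·MRP = 3.55% + 2.026 × 6.49% = 16.69874%
α = realised − required = 19.3991% − 16.69874% = +2.70%

+2.70%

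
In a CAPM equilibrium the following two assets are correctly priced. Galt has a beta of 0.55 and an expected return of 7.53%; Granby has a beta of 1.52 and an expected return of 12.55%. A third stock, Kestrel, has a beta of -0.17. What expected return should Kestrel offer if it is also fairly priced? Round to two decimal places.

3.80%

MRP (SML slope) = (12.55% − 7.53%) / (1.52 − 0.55) = 5.02% / 0.97 = 5.1753%
R_f (intercept) = 7.53% − 0.55 × 5.1753% = 4.6836%
E(R_Kestrel) = R_f + β × MRP = 4.6836% + -0.17 × 5.1753% = 3.80%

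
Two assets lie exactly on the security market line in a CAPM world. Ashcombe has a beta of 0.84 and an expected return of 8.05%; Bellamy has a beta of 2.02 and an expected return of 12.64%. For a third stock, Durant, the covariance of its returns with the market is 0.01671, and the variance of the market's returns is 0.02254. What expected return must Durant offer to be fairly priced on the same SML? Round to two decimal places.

7.67%

MRP = (12.64% − 8.05%) / (2.02 − 0.84) = 3.8898%
R_f = 8.05% − 0.84 × 3.8898% = 4.7826%
β_Durant = Cov / Var(R_m) = 0.01671 / 0.02254 = 0.7413
E(R_Durant) = R_f + β × MRP = 4.7826% + 0.7413 × 3.8898% = 7.67%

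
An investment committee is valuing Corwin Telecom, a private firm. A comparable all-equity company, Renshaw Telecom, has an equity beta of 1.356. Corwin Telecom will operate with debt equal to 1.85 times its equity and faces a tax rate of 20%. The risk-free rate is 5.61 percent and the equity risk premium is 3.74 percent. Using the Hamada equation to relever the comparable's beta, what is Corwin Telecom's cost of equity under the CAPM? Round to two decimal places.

18.19%

β_L = β_U × [1 + (1 − t)(D/E)] = 1.356 × [1 + (1 − 0.20) × 1.85]
    = 1.356 × [1 + 0.80 × 1.85] = 1.356 × 2.4800 = 3.3629
E(R) = R_f + β_L × MRP = 5.61% + 3.3629 × 3.74% = 18.19%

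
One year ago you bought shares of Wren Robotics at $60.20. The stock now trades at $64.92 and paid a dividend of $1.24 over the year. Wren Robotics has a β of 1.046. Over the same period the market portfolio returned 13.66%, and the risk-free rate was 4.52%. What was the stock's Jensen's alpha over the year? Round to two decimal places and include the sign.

Realised HPR = (P1 + D1 − P0) / P0 = (64.92 + 1.24 − 60.20) / 60.20 = 5.96 / 60.20 = 9.9003%
MRP = 13.66% − 4.52% = 9.14%
CAPM required = R_f + β·MRP = 4.52% + 1.046 × 9.14% = 14.08044%
α = realised − required = 9.9003% − 14.08044% = -4.18%

-4.18%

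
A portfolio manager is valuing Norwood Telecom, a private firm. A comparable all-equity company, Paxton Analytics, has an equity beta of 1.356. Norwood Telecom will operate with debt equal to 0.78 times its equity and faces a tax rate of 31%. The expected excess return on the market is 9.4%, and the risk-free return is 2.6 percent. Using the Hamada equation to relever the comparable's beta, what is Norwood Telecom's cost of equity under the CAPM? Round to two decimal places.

22.21%

β_L = β_U × [1 + (1 − t)(D/E)] = 1.356 × [1 + (1 − 0.31) × 0.78]
    = 1.356 × [1 + 0.69 × 0.78] = 1.356 × 1.5382 = 2.0858
E(R) = R_f + β_L × MRP = 2.6% + 2.0858 × 9.4% = 22.21%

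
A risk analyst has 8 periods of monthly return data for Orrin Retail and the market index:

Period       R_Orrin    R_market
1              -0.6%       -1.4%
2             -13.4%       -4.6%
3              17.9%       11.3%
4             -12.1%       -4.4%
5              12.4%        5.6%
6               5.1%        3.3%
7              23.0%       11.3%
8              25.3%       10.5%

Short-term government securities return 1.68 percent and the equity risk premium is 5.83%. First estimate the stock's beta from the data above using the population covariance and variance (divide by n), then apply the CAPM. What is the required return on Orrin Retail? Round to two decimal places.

14.26%

Mean R_i = (-0.6 − 13.4 + 17.9 − 12.1 + 12.4 + 5.1 + 23.0 + 25.3) / 8 = 7.2000%
Mean R_m = (-1.4 − 4.6 + 11.3 − 4.4 + 5.6 + 3.3 + 11.3 + 10.5) / 8 = 3.9500%
Σ(R_i − R̄_i)(R_m − R̄_m) = 702.2900  ⇒  Cov = 702.2900 / 8 = 87.7863
Σ(R_m − R̄_m)² = 325.5400  ⇒  Var(R_m) = 325.5400 / 8 = 40.6925
β = Cov / Var(R_m) = 87.7863 / 40.6925 = 2.1573
E(R) = R_f + β × MRP = 1.68% + 2.1573 × 5.83% = 14.26%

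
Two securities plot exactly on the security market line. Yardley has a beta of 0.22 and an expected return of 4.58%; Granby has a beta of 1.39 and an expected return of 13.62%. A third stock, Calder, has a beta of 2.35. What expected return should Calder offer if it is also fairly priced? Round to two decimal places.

21.04%

MRP (SML slope) = (13.62% − 4.58%) / (1.39 − 0.22) = 9.04% / 1.17 = 7.7265%
R_f (intercept) = 4.58% − 0.22 × 7.7265% = 2.8802%
E(R_Calder) = R_f + β × MRP = 2.8802% + 2.35 × 7.7265% = 21.04%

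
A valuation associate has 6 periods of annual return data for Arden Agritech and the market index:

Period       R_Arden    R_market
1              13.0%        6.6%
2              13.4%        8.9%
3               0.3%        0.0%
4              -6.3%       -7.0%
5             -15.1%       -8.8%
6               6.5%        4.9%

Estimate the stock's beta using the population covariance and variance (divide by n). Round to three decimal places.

1.501

Mean R_i = (13.0 + 13.4 + 0.3 − 6.3 − 15.1 + 6.5) / 6 = 1.9667%
Mean R_m = (6.6 + 8.9 + 0.0 − 7.0 − 8.8 + 4.9) / 6 = 0.7667%
Σ(R_i − R̄_i)(R_m − R̄_m) = 404.8433  ⇒  Cov = 404.8433 / 6 = 67.4739
Σ(R_m − R̄_m)² = 269.6933  ⇒  Var(R_m) = 269.6933 / 6 = 44.9489
β = Cov / Var(R_m) = 67.4739 / 44.9489 = 1.5011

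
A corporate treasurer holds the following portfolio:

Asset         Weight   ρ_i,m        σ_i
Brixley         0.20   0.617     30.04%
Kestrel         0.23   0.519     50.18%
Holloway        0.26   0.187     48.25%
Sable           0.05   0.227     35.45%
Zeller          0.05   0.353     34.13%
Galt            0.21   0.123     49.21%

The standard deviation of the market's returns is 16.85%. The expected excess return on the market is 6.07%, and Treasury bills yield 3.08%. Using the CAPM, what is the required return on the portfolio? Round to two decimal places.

8.24%

β_Brixley = 0.617 × 30.04% / 16.85% = 1.1000
β_Kestrel = 0.519 × 50.18% / 16.85% = 1.5456
β_Holloway = 0.187 × 48.25% / 16.85% = 0.5355
β_Sable = 0.227 × 35.45% / 16.85% = 0.4776
β_Zeller = 0.353 × 34.13% / 16.85% = 0.7150
β_Galt = 0.123 × 49.21% / 16.85% = 0.3592
β_P = Σ w_i β_i = 0.20×1.1000 + 0.23×1.5456 + 0.26×0.5355 + 0.05×0.4776 + 0.05×0.7150 + 0.21×0.3592 = 0.8498
E(R_P) = R_f + β_P × MRP = 3.08% + 0.8498 × 6.07% = 8.24%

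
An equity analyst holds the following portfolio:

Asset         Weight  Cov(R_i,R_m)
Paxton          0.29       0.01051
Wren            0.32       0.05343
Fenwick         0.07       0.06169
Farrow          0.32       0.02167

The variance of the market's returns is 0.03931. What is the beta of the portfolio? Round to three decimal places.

0.799

β_Paxton = 0.01051 / 0.03931 = 0.2674
β_Wren = 0.05343 / 0.03931 = 1.3592
β_Fenwick = 0.06169 / 0.03931 = 1.5693
β_Farrow = 0.02167 / 0.03931 = 0.5513
β_P = Σ w_i β_i = 0.29×0.2674 + 0.32×1.3592 + 0.07×1.5693 + 0.32×0.5513 = 0.7988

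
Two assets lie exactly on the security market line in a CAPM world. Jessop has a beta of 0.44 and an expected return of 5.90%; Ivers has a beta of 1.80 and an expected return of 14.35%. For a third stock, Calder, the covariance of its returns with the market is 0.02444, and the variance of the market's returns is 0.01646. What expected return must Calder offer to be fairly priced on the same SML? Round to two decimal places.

MRP = (14.35% − 5.90%) / (1.80 − 0.44) = 6.2132%
R_f = 5.90% − 0.44 × 6.2132% = 3.1662%
β_Calder = Cov / Var(R_m) = 0.02444 / 0.01646 = 1.4848
E(R_Calder) = R_f + β × MRP = 3.1662% + 1.4848 × 6.2132% = 12.39%

12.39%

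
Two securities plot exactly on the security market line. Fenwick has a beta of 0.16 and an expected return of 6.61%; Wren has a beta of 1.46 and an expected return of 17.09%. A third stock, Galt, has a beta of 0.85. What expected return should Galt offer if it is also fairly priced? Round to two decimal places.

MRP (SML slope) = (17.09% − 6.61%) / (1.46 − 0.16) = 10.48% / 1.30 = 8.0615%
R_f (intercept) = 6.61% − 0.16 × 8.0615% = 5.3202%
E(R_Galt) = R_f + β × MRP = 5.3202% + 0.85 × 8.0615% = 12.17%

12.17%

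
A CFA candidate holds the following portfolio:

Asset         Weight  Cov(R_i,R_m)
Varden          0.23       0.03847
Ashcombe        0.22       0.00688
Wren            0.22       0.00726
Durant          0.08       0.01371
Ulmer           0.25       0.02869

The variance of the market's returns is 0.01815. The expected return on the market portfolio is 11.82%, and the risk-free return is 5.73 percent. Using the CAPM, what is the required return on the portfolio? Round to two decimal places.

12.52%

β_Varden = 0.03847 / 0.01815 = 2.1196
β_Ashcombe = 0.00688 / 0.01815 = 0.3791
β_Wren = 0.00726 / 0.01815 = 0.4000
β_Durant = 0.01371 / 0.01815 = 0.7554
β_Ulmer = 0.02869 / 0.01815 = 1.5807
β_P = Σ w_i β_i = 0.23×2.1196 + 0.22×0.3791 + 0.22×0.4000 + 0.08×0.7554 + 0.25×1.5807 = 1.1145
MRP = 11.82% − 5.73% = 6.09%
E(R_P) = R_f + β_P × MRP = 5.73% + 1.1145 × 6.09% = 12.52%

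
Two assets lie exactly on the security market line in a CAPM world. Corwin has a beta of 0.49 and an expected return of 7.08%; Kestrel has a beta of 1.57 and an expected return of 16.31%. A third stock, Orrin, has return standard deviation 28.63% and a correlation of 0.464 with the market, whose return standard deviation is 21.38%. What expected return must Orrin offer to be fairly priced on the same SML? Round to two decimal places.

MRP = (16.31% − 7.08%) / (1.57 − 0.49) = 8.5463%
R_f = 7.08% − 0.49 × 8.5463% = 2.8923%
β_Orrin = ρ·σ_i/σ_m = 0.464 × 28.63 / 21.38 = 0.6213
E(R_Orrin) = R_f + β × MRP = 2.8923% + 0.6213 × 8.5463% = 8.20%

8.20%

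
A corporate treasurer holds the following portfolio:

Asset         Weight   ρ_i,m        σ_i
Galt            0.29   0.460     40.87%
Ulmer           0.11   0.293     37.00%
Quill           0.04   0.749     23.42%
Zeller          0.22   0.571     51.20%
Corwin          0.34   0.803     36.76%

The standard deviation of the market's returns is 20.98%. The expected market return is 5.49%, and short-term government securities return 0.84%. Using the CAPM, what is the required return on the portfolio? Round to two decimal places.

β_Galt = 0.460 × 40.87% / 20.98% = 0.8961
β_Ulmer = 0.293 × 37.00% / 20.98% = 0.5167
β_Quill = 0.749 × 23.42% / 20.98% = 0.8361
β_Zeller = 0.571 × 51.20% / 20.98% = 1.3935
β_Corwin = 0.803 × 36.76% / 20.98% = 1.4070
β_P = Σ w_i β_i = 0.29×0.8961 + 0.11×0.5167 + 0.04×0.8361 + 0.22×1.3935 + 0.34×1.4070 = 1.1351
MRP = 5.49% − 0.84% = 4.65%
E(R_P) = R_f + β_P × MRP = 0.84% + 1.1351 × 4.65% = 6.12%

6.12%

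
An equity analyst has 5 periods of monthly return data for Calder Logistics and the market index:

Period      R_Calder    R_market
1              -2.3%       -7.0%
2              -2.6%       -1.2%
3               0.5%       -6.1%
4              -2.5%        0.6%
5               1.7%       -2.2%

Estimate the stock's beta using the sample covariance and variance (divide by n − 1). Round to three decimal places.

-0.133

Mean R_i = (-2.3 − 2.6 + 0.5 − 2.5 + 1.7) / 5 = -1.0400%
Mean R_m = (-7.0 − 1.2 − 6.1 + 0.6 − 2.2) / 5 = -3.1800%
Σ(R_i − R̄_i)(R_m − R̄_m) = -5.6060  ⇒  Cov = -5.6060 / 4 = -1.4015
Σ(R_m − R̄_m)² = 42.2880  ⇒  Var(R_m) = 42.2880 / 4 = 10.5720
β = Cov / Var(R_m) = -1.4015 / 10.5720 = -0.1326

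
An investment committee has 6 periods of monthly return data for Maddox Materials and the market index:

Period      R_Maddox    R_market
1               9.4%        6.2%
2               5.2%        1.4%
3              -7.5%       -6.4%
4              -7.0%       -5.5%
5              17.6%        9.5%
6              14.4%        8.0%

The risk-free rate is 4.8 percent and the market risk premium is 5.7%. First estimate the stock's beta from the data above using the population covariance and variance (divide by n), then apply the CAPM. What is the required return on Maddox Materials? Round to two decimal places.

13.56%

Mean R_i = (9.4 + 5.2 − 7.5 − 7.0 + 17.6 + 14.4) / 6 = 5.3500%
Mean R_m = (6.2 + 1.4 − 6.4 − 5.5 + 9.5 + 8.0) / 6 = 2.2000%
Σ(R_i − R̄_i)(R_m − R̄_m) = 363.8400  ⇒  Cov = 363.8400 / 6 = 60.6400
Σ(R_m − R̄_m)² = 236.8200  ⇒  Var(R_m) = 236.8200 / 6 = 39.4700
β = Cov / Var(R_m) = 60.6400 / 39.4700 = 1.5364
E(R) = R_f + β × MRP = 4.8% + 1.5364 × 5.7% = 13.56%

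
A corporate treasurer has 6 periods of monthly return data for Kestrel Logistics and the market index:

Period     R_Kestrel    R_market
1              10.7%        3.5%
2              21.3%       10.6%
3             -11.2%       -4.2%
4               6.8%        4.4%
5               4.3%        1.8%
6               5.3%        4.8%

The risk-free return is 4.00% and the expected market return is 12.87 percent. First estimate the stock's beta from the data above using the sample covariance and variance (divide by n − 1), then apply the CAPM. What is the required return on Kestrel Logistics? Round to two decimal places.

Mean R_i = (10.7 + 21.3 − 11.2 + 6.8 + 4.3 + 5.3) / 6 = 6.2000%
Mean R_m = (3.5 + 10.6 − 4.2 + 4.4 + 1.8 + 4.8) / 6 = 3.4833%
Σ(R_i − R̄_i)(R_m − R̄_m) = 243.7900  ⇒  Cov = 243.7900 / 5 = 48.7580
Σ(R_m − R̄_m)² = 115.0883  ⇒  Var(R_m) = 115.0883 / 5 = 23.0177
β = Cov / Var(R_m) = 48.7580 / 23.0177 = 2.1183
MRP = 12.87% − 4.00% = 8.87%
E(R) = R_f + β × MRP = 4.00% + 2.1183 × 8.87% = 22.79%

22.79%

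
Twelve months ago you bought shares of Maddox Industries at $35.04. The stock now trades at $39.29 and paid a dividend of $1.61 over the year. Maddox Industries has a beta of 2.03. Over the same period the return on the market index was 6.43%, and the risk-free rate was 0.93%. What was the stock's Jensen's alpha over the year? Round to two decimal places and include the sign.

+4.63%

Realised HPR = (P1 + D1 − P0) / P0 = (39.29 + 1.61 − 35.04) / 35.04 = 5.86 / 35.04 = 16.7237%
MRP = 6.43% − 0.93% = 5.50%
CAPM required = R_f + β·MRP = 0.93% + 2.03 × 5.50% = 12.0950%
α = realised − required = 16.7237% − 12.0950% = +4.63%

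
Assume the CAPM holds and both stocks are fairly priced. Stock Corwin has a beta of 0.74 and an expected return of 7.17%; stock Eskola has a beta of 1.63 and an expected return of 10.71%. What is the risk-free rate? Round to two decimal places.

Both satisfy E(R) = R_f + β·MRP, so the slope of the SML is
MRP = (10.71% − 7.17%) / (1.63 − 0.74) = 3.54% / 0.89 = 3.9775%
R_f = E(R_Corwin) − β_Corwin·MRP = 7.17% − 0.74 × 3.9775% = 4.2267%

4.23%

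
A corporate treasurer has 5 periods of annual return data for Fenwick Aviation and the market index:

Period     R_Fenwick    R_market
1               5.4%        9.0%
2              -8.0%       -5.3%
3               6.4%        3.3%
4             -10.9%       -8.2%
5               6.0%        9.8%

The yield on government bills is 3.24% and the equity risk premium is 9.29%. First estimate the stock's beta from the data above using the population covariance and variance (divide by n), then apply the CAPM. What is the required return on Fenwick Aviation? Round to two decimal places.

12.31%

Mean R_i = (5.4 − 8.0 + 6.4 − 10.9 + 6.0) / 5 = -0.2200%
Mean R_m = (9.0 − 5.3 + 3.3 − 8.2 + 9.8) / 5 = 1.7200%
Σ(R_i − R̄_i)(R_m − R̄_m) = 262.1920  ⇒  Cov = 262.1920 / 5 = 52.4384
Σ(R_m − R̄_m)² = 268.4680  ⇒  Var(R_m) = 268.4680 / 5 = 53.6936
β = Cov / Var(R_m) = 52.4384 / 53.6936 = 0.9766
E(R) = R_f + β × MRP = 3.24% + 0.9766 × 9.29% = 12.31%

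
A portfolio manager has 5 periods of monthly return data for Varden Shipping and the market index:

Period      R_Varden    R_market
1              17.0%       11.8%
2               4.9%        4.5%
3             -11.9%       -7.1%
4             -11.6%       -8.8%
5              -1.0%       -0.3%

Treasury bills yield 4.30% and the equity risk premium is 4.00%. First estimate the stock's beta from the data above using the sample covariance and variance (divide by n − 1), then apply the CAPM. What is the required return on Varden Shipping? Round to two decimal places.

Mean R_i = (17.0 + 4.9 − 11.9 − 11.6 − 1.0) / 5 = -0.5200%
Mean R_m = (11.8 + 4.5 − 7.1 − 8.8 − 0.3) / 5 = 0.0200%
Σ(R_i − R̄_i)(R_m − R̄_m) = 409.5720  ⇒  Cov = 409.5720 / 4 = 102.3930
Σ(R_m − R̄_m)² = 287.4280  ⇒  Var(R_m) = 287.4280 / 4 = 71.8570
β = Cov / Var(R_m) = 102.3930 / 71.8570 = 1.4250
E(R) = R_f + β × MRP = 4.30% + 1.4250 × 4.00% = 10.00%

10.00%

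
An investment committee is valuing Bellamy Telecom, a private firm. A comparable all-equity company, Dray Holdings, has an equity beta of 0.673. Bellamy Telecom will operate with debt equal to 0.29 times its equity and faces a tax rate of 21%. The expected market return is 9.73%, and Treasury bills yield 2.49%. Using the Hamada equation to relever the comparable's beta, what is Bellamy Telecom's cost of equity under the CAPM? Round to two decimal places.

8.48%

β_L = β_U × [1 + (1 − t)(D/E)] = 0.673 × [1 + (1 − 0.21) × 0.29]
    = 0.673 × [1 + 0.79 × 0.29] = 0.673 × 1.2291 = 0.8272
MRP = 9.73% − 2.49% = 7.24%
E(R) = R_f + β_L × MRP = 2.49% + 0.8272 × 7.24% = 8.48%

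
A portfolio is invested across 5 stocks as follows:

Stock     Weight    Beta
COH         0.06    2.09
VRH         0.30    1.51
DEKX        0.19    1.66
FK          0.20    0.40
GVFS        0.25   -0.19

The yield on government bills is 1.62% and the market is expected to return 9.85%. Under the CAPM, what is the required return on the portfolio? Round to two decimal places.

9.24%

β_P = Σ w_i β_i = 0.06×2.09 + 0.30×1.51 + 0.19×1.66 + 0.20×0.40 + 0.25×-0.19 = 0.9263
MRP = 9.85% − 1.62% = 8.23%
E(R_P) = R_f + β_P × MRP = 1.62% + 0.9263 × 8.23% = 9.24%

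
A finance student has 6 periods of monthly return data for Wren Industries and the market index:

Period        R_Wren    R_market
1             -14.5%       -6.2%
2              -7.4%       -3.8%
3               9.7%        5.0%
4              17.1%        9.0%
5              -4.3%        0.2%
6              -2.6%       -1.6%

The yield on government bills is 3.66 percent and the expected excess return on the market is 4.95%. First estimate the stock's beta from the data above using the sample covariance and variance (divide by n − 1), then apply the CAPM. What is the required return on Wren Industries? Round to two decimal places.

13.68%

Mean R_i = (-14.5 − 7.4 + 9.7 + 17.1 − 4.3 − 2.6) / 6 = -0.3333%
Mean R_m = (-6.2 − 3.8 + 5.0 + 9.0 + 0.2 − 1.6) / 6 = 0.4333%
Σ(R_i − R̄_i)(R_m − R̄_m) = 324.5867  ⇒  Cov = 324.5867 / 5 = 64.9173
Σ(R_m − R̄_m)² = 160.3533  ⇒  Var(R_m) = 160.3533 / 5 = 32.0707
β = Cov / Var(R_m) = 64.9173 / 32.0707 = 2.0242
E(R) = R_f + β × MRP = 3.66% + 2.0242 × 4.95% = 13.68%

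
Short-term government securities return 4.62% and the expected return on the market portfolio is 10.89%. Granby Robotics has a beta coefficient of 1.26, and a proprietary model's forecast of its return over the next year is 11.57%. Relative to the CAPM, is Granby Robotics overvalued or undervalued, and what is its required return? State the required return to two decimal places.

MRP = 10.89% − 4.62% = 6.27%
Required return = R_f + β·MRP = 4.62% + 1.26 × 6.27% = 12.52%
Forecast 11.57% < required 12.52% → the stock plots below the SML → overvalued.

Overvalued; required return 12.52%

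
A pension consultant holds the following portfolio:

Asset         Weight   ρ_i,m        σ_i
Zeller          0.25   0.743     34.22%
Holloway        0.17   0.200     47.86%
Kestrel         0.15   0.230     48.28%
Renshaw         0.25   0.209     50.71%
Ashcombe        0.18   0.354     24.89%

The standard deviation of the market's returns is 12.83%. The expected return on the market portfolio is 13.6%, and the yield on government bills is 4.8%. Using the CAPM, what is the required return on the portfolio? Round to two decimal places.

14.32%

β_Zeller = 0.743 × 34.22% / 12.83% = 1.9817
β_Holloway = 0.200 × 47.86% / 12.83% = 0.7461
β_Kestrel = 0.230 × 48.28% / 12.83% = 0.8655
β_Renshaw = 0.209 × 50.71% / 12.83% = 0.8261
β_Ashcombe = 0.354 × 24.89% / 12.83% = 0.6868
β_P = Σ w_i β_i = 0.25×1.9817 + 0.17×0.7461 + 0.15×0.8655 + 0.25×0.8261 + 0.18×0.6868 = 1.0822
MRP = 13.6% − 4.8% = 8.80%
E(R_P) = R_f + β_P × MRP = 4.8% + 1.0822 × 8.8% = 14.32%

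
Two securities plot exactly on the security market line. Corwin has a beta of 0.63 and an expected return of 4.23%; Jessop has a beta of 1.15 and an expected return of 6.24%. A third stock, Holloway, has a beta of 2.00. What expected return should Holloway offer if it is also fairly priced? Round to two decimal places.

MRP (SML slope) = (6.24% − 4.23%) / (1.15 − 0.63) = 2.01% / 0.52 = 3.8654%
R_f (intercept) = 4.23% − 0.63 × 3.8654% = 1.7948%
E(R_Holloway) = R_f + β × MRP = 1.7948% + 2.00 × 3.8654% = 9.53%

9.53%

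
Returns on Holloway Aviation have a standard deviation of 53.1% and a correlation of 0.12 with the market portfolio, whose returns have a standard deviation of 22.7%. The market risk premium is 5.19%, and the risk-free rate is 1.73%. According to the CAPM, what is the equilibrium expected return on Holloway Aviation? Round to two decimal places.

3.19%

β = ρ × σ_i / σ_m = 0.12 × 53.1% / 22.7% = 0.2807
E(R) = 1.73% + 0.2807 × 5.19% = 3.19%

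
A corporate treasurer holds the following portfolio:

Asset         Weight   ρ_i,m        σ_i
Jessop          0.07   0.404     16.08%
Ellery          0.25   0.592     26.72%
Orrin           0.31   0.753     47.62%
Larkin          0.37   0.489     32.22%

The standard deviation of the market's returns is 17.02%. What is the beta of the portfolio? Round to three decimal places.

β_Jessop = 0.404 × 16.08% / 17.02% = 0.3817
β_Ellery = 0.592 × 26.72% / 17.02% = 0.9294
β_Orrin = 0.753 × 47.62% / 17.02% = 2.1068
β_Larkin = 0.489 × 32.22% / 17.02% = 0.9257
β_P = Σ w_i β_i = 0.07×0.3817 + 0.25×0.9294 + 0.31×2.1068 + 0.37×0.9257 = 1.2547

1.255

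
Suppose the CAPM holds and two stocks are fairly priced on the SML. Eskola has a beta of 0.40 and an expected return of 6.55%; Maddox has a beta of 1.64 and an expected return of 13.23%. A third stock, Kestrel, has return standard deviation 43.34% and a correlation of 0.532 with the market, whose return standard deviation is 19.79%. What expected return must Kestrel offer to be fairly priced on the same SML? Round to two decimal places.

10.67%

MRP = (13.23% − 6.55%) / (1.64 − 0.40) = 5.3871%
R_f = 6.55% − 0.40 × 5.3871% = 4.3952%
β_Kestrel = ρ·σ_i/σ_m = 0.532 × 43.34 / 19.79 = 1.1651
E(R_Kestrel) = R_f + β × MRP = 4.3952% + 1.1651 × 5.3871% = 10.67%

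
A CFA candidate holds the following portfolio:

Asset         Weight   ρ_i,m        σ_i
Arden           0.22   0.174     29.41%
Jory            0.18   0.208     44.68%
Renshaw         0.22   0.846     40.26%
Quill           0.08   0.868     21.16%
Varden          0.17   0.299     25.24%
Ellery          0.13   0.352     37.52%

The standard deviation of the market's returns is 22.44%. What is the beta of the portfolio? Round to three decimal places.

0.658

β_Arden = 0.174 × 29.41% / 22.44% = 0.2280
β_Jory = 0.208 × 44.68% / 22.44% = 0.4141
β_Renshaw = 0.846 × 40.26% / 22.44% = 1.5178
β_Quill = 0.868 × 21.16% / 22.44% = 0.8185
β_Varden = 0.299 × 25.24% / 22.44% = 0.3363
β_Ellery = 0.352 × 37.52% / 22.44% = 0.5885
β_P = Σ w_i β_i = 0.22×0.2280 + 0.18×0.4141 + 0.22×1.5178 + 0.08×0.8185 + 0.17×0.3363 + 0.13×0.5885 = 0.6578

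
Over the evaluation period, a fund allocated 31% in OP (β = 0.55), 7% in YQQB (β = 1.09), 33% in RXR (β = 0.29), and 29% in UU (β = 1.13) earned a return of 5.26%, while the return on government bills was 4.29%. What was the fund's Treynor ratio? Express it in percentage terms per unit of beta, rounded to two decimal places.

1.45%

β_P = 0.31×0.55 + 0.07×1.09 + 0.33×0.29 + 0.29×1.13 = 0.6702
Treynor = (R_P − R_f) / β_P = (5.26% − 4.29%) / 0.6702 = 0.97% / 0.6702 = 1.45%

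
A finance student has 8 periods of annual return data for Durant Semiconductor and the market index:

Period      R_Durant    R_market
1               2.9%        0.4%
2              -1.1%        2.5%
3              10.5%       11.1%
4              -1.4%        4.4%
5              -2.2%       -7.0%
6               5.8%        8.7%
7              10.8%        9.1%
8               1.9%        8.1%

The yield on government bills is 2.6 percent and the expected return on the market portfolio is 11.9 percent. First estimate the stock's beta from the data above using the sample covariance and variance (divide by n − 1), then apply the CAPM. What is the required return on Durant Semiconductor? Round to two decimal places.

Mean R_i = (2.9 − 1.1 + 10.5 − 1.4 − 2.2 + 5.8 + 10.8 + 1.9) / 8 = 3.4000%
Mean R_m = (0.4 + 2.5 + 11.1 + 4.4 − 7.0 + 8.7 + 9.1 + 8.1) / 8 = 4.6625%
Σ(R_i − R̄_i)(R_m − R̄_m) = 161.5100  ⇒  Cov = 161.5100 / 7 = 23.0729
Σ(R_m − R̄_m)² = 248.1788  ⇒  Var(R_m) = 248.1788 / 7 = 35.4541
β = Cov / Var(R_m) = 23.0729 / 35.4541 = 0.6508
MRP = 11.9% − 2.6% = 9.30%
E(R) = R_f + β × MRP = 2.6% + 0.6508 × 9.3% = 8.65%

8.65%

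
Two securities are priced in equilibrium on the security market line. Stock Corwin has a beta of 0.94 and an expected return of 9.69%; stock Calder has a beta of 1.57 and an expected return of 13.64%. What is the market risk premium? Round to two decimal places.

6.27%

Both satisfy E(R) = R_f + β·MRP, so the slope of the SML is
MRP = (13.64% − 9.69%) / (1.57 − 0.94) = 3.95% / 0.63 = 6.2698%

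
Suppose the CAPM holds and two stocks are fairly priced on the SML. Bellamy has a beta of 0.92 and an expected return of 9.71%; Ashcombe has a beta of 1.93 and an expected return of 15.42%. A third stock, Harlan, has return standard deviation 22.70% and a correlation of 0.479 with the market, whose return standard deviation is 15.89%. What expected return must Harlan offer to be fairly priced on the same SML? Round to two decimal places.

8.38%

MRP = (15.42% − 9.71%) / (1.93 − 0.92) = 5.6535%
R_f = 9.71% − 0.92 × 5.6535% = 4.5088%
β_Harlan = ρ·σ_i/σ_m = 0.479 × 22.70 / 15.89 = 0.6843
E(R_Harlan) = R_f + β × MRP = 4.5088% + 0.6843 × 5.6535% = 8.38%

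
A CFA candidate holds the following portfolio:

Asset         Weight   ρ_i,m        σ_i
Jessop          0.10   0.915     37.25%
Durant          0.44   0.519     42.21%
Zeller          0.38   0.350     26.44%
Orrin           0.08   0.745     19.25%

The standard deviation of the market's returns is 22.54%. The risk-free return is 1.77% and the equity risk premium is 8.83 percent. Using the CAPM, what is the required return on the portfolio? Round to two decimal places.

8.71%

β_Jessop = 0.915 × 37.25% / 22.54% = 1.5121
β_Durant = 0.519 × 42.21% / 22.54% = 0.9719
β_Zeller = 0.350 × 26.44% / 22.54% = 0.4106
β_Orrin = 0.745 × 19.25% / 22.54% = 0.6363
β_P = Σ w_i β_i = 0.10×1.5121 + 0.44×0.9719 + 0.38×0.4106 + 0.08×0.6363 = 0.7858
E(R_P) = R_f + β_P × MRP = 1.77% + 0.7858 × 8.83% = 8.71%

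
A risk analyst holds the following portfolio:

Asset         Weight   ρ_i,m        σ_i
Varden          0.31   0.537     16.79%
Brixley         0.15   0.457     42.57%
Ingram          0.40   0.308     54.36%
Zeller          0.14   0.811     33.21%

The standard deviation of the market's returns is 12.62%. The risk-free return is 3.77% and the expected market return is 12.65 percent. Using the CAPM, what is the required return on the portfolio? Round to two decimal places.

β_Varden = 0.537 × 16.79% / 12.62% = 0.7144
β_Brixley = 0.457 × 42.57% / 12.62% = 1.5416
β_Ingram = 0.308 × 54.36% / 12.62% = 1.3267
β_Zeller = 0.811 × 33.21% / 12.62% = 2.1342
β_P = Σ w_i β_i = 0.31×0.7144 + 0.15×1.5416 + 0.40×1.3267 + 0.14×2.1342 = 1.2822
MRP = 12.65% − 3.77% = 8.88%
E(R_P) = R_f + β_P × MRP = 3.77% + 1.2822 × 8.88% = 15.16%

15.16%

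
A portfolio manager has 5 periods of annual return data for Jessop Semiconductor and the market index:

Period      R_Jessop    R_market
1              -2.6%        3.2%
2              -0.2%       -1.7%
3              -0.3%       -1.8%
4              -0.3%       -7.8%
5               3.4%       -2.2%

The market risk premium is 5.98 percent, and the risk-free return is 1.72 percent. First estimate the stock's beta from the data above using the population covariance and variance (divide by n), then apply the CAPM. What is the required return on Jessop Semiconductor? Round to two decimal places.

0.48%

Mean R_i = (-2.6 − 0.2 − 0.3 − 0.3 + 3.4) / 5 = 0.0000%
Mean R_m = (3.2 − 1.7 − 1.8 − 7.8 − 2.2) / 5 = -2.0600%
Σ(R_i − R̄_i)(R_m − R̄_m) = -12.5800  ⇒  Cov = -12.5800 / 5 = -2.5160
Σ(R_m − R̄_m)² = 60.8320  ⇒  Var(R_m) = 60.8320 / 5 = 12.1664
β = Cov / Var(R_m) = -2.5160 / 12.1664 = -0.2068
E(R) = R_f + β × MRP = 1.72% + -0.2068 × 5.98% = 0.48%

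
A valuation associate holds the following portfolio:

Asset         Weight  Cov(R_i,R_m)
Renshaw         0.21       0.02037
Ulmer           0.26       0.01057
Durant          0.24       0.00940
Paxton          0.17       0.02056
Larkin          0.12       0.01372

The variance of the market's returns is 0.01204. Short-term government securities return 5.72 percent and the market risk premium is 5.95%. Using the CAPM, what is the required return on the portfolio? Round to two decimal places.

12.85%

β_Renshaw = 0.02037 / 0.01204 = 1.6919
β_Ulmer = 0.01057 / 0.01204 = 0.8779
β_Durant = 0.00940 / 0.01204 = 0.7807
β_Paxton = 0.02056 / 0.01204 = 1.7076
β_Larkin = 0.01372 / 0.01204 = 1.1395
β_P = Σ w_i β_i = 0.21×1.6919 + 0.26×0.8779 + 0.24×0.7807 + 0.17×1.7076 + 0.12×1.1395 = 1.1980
E(R_P) = R_f + β_P × MRP = 5.72% + 1.1980 × 5.95% = 12.85%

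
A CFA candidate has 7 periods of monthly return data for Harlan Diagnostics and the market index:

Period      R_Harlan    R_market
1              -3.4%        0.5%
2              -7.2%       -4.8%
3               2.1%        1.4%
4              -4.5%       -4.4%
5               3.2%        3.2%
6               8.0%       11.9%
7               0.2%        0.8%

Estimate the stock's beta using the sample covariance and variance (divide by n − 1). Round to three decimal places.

Mean R_i = (-3.4 − 7.2 + 2.1 − 4.5 + 3.2 + 8.0 + 0.2) / 7 = -0.2286%
Mean R_m = (0.5 − 4.8 + 1.4 − 4.4 + 3.2 + 11.9 + 0.8) / 7 = 1.2286%
Σ(R_i − R̄_i)(R_m − R̄_m) = 163.1657  ⇒  Cov = 163.1657 / 6 = 27.1943
Σ(R_m − R̄_m)² = 186.5343  ⇒  Var(R_m) = 186.5343 / 6 = 31.0891
β = Cov / Var(R_m) = 27.1943 / 31.0891 = 0.8747

0.875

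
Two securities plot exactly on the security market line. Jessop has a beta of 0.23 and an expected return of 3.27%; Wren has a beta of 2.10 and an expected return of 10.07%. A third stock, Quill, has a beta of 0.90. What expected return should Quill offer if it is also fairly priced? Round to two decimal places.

5.71%

MRP (SML slope) = (10.07% − 3.27%) / (2.10 − 0.23) = 6.80% / 1.87 = 3.6364%
R_f (intercept) = 3.27% − 0.23 × 3.6364% = 2.4336%
E(R_Quill) = R_f + β × MRP = 2.4336% + 0.90 × 3.6364% = 5.71%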